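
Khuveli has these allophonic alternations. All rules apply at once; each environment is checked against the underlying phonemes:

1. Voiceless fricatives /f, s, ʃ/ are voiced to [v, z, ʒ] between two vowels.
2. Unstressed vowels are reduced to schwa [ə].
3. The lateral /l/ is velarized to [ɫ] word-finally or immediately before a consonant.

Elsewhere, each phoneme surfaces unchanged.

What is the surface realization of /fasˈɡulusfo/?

/f/ (word-initial) is in the target of rule 1 but the environment (between two vowels) is not met → [f].
/a/ (between /f/ and /s/): in an unstressed syllable, so rule 2 applies → [ə].
/s/ (between /a/ and /ɡ/): rule 1 targets it, but not between two vowels → unchanged [s].
/ɡ/ (between /s/ and /u/) is unaffected → [ɡ].
/u/ (between /ɡ/ and /l/) fails the environment for rule 2, so it stays [u].
/l/ (between /u/ and /u/) is in the target of rule 3 but the environment (word-finally or immediately before a consonant) is not met → [l].
/u/ meets the environment for rule 2 (in an unstressed syllable) → [ə].
/s/ — between /u/ and /f/; rule 1 does not apply here → [s].
/f/ (between /s/ and /o/): rule 1 targets it, but not between two vowels → unchanged [f].
Rule 2 applies to /o/ (word-final: in an unstressed syllable) → [ə].

[fəsˈɡuləsfə]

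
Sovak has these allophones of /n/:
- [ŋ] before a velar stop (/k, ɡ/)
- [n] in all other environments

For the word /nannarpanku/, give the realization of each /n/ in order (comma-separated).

[n], [n], [n], [ŋ]

Occurrence 1 (position 1): no conditioning environment matches → elsewhere allophone [n].
Occurrence 2 (position 3): no conditioning environment matches → elsewhere allophone [n].
Occurrence 3 (position 4): no conditioning environment matches → elsewhere allophone [n].
Occurrence 4 (position 9): before a velar stop → [ŋ].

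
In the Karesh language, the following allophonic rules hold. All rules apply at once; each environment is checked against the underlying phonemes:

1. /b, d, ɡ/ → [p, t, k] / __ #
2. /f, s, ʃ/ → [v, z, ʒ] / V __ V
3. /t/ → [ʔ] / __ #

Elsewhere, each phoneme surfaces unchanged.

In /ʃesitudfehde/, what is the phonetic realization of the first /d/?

[d]

/d/ — between /u/ and /f/; rule 1 does not apply here → [d].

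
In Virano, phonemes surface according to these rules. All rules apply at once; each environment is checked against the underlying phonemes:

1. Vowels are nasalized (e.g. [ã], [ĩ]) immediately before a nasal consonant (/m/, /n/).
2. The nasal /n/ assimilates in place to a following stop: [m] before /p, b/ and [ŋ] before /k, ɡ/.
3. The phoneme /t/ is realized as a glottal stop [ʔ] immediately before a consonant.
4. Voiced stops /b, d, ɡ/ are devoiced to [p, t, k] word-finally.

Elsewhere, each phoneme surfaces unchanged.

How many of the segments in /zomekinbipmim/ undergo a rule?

4

Segments that undergo a rule: /o/ → [õ] (rule 1); /i/ → [ĩ] (rule 1); /n/ → [m] (rule 2); /i/ → [ĩ] (rule 1).
All other segments surface unchanged.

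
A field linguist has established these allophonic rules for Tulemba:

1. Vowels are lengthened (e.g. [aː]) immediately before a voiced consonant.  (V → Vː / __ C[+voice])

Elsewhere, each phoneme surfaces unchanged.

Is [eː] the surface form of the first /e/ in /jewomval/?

/e/ (between /j/ and /w/) occurs before a voiced consonant → [eː] by rule 1.
The actual realization is [eː], which matches [eː].

Yes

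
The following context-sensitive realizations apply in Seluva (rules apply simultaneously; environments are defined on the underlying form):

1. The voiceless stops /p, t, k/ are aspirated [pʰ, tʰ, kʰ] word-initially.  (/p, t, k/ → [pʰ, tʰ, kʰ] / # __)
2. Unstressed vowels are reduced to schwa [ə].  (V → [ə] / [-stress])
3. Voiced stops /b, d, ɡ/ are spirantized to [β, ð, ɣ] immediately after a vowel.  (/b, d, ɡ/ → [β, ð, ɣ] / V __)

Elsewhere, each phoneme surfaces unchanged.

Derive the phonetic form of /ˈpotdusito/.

[ˈpʰotdəsətə]

Rule 1 applies to /p/ (word-initial: word-initially) → [pʰ].
/o/ (between /p/ and /t/) is in the target of rule 2 but the environment (in an unstressed syllable) is not met → [o].
/t/ (between /o/ and /d/) fails the environment for rule 1, so it stays [t].
/d/ (between /t/ and /u/) is in the target of rule 3 but the environment (immediately after a vowel) is not met → [d].
/u/ meets the environment for rule 2 (in an unstressed syllable) → [ə].
/i/ (between /s/ and /t/): in an unstressed syllable, so rule 2 applies → [ə].
/t/ (between /i/ and /o/) is in the target of rule 1 but the environment (word-initially) is not met → [t].
Rule 2 applies to /o/ (word-final: in an unstressed syllable) → [ə].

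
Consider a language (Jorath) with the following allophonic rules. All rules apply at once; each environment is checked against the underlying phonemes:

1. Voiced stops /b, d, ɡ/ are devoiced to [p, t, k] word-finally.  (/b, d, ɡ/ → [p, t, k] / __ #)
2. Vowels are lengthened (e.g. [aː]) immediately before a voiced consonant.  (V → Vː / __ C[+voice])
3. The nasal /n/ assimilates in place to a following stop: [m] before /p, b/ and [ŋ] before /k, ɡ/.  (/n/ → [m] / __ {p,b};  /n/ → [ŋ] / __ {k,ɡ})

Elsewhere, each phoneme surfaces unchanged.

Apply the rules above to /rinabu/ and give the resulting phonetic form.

[riːnaːbu]

/r/ stays [r].
/i/ meets the environment for rule 2 (before a voiced consonant) → [iː].
/n/ (between /i/ and /a/) fails the environment for rule 3, so it stays [n].
/a/ (between /n/ and /b/) occurs before a voiced consonant → [aː] by rule 2.
/b/ (between /a/ and /u/): rule 1 targets it, but not word-finally → unchanged [b].
/u/ — word-final; rule 2 does not apply here → [u].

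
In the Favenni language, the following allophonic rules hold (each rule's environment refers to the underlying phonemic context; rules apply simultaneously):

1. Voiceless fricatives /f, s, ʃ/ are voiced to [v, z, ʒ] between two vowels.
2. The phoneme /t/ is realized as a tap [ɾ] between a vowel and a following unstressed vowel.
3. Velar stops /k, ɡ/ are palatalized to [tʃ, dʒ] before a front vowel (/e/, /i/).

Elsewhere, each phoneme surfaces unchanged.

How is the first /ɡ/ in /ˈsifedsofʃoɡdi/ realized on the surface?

/ɡ/ (between /o/ and /d/): rule 3 targets it, but not before a front vowel → unchanged [ɡ].

[ɡ]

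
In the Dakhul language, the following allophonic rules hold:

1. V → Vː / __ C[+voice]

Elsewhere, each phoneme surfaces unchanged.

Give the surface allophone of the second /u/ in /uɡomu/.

/u/ (word-final) is in the target of rule 1 but the environment (before a voiced consonant) is not met → [u].

[u]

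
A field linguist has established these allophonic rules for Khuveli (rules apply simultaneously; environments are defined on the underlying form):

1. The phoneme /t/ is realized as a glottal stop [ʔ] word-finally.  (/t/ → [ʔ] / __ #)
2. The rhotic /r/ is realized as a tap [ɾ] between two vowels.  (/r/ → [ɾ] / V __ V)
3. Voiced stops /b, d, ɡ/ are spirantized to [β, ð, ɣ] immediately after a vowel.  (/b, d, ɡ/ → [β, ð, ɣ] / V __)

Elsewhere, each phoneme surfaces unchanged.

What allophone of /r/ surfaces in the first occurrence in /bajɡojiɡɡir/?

/r/ — word-final; rule 2 does not apply here → [r].

[r]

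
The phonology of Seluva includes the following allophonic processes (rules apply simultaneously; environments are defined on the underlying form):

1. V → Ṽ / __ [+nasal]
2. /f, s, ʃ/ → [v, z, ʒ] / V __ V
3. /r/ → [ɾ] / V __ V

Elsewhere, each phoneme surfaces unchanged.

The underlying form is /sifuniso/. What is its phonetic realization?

[sivũnizo]

/s/ (word-initial) is in the target of rule 2 but the environment (between two vowels) is not met → [s].
/i/ — between /s/ and /f/; rule 1 does not apply here → [i].
/f/ (between /i/ and /u/) occurs between two vowels → [v] by rule 2.
/u/ — between /f/ and /n/, before a nasal consonant — surfaces as [ũ] (rule 1).
/n/ — not in any rule's target class → [n].
/i/ (between /n/ and /s/): rule 1 targets it, but not before a nasal consonant → unchanged [i].
/s/ (between /i/ and /o/): between two vowels, so rule 2 applies → [z].
/o/ (word-final) is in the target of rule 1 but the environment (before a nasal consonant) is not met → [o].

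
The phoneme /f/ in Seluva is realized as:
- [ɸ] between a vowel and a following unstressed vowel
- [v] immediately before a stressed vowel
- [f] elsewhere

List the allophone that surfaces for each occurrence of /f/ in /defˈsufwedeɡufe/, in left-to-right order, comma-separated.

[f], [f], [ɸ]

Occurrence 1 (position 3): no conditioning environment matches → elsewhere allophone [f].
Occurrence 2 (position 6): no conditioning environment matches → elsewhere allophone [f].
Occurrence 3 (position 13): between a vowel and a following unstressed vowel → [ɸ].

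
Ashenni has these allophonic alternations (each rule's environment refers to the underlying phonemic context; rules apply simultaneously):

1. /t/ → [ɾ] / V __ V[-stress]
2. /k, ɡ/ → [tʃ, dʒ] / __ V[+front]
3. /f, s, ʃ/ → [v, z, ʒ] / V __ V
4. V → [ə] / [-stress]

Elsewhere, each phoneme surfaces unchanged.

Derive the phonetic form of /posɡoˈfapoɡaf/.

[pəsɡəˈvapəɡəf]

/o/ (between /p/ and /s/) occurs in an unstressed syllable → [ə] by rule 4.
/s/ (between /o/ and /ɡ/): rule 3 targets it, but not between two vowels → unchanged [s].
/ɡ/ (between /s/ and /o/): rule 2 targets it, but not before a front vowel → unchanged [ɡ].
/o/ — between /ɡ/ and /f/, in an unstressed syllable — surfaces as [ə] (rule 4).
/f/ — between /o/ and /a/, between two vowels — surfaces as [v] (rule 3).
/a/ — between /f/ and /p/; rule 4 does not apply here → [a].
Rule 4 applies to /o/ (between /p/ and /ɡ/: in an unstressed syllable) → [ə].
/ɡ/ (between /o/ and /a/): rule 2 targets it, but not before a front vowel → unchanged [ɡ].
/a/ (between /ɡ/ and /f/) occurs in an unstressed syllable → [ə] by rule 4.
/f/ (word-final) fails the environment for rule 3, so it stays [f].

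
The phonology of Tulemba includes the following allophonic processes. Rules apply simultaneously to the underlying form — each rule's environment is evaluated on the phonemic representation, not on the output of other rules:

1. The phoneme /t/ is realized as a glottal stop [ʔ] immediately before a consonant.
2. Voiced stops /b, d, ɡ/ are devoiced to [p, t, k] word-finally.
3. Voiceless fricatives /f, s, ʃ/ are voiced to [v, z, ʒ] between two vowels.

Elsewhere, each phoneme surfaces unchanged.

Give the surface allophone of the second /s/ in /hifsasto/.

[s]

/s/ (between /a/ and /t/) fails the environment for rule 3, so it stays [s].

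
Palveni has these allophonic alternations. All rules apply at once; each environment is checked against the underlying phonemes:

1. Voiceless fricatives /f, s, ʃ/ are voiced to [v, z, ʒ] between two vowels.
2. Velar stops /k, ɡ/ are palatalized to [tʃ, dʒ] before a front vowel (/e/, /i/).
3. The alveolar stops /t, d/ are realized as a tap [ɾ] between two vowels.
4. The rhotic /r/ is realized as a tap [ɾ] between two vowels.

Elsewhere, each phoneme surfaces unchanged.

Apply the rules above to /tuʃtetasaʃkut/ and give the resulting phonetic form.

[tuʃteɾazaʃkut]

/t/ (word-initial): rule 3 targets it, but not between two vowels → unchanged [t].
/u/ (between /t/ and /ʃ/) is unaffected → [u].
/ʃ/ (between /u/ and /t/): rule 1 targets it, but not between two vowels → unchanged [ʃ].
/t/ (between /ʃ/ and /e/) fails the environment for rule 3, so it stays [t].
/e/ — not in any rule's target class → [e].
Rule 3 applies to /t/ (between /e/ and /a/: between two vowels) → [ɾ].
/a/ (between /t/ and /s/): no rule targets it → [a].
/s/ meets the environment for rule 1 (between two vowels) → [z].
/a/ (between /s/ and /ʃ/) is unaffected → [a].
/ʃ/ (between /a/ and /k/): rule 1 targets it, but not between two vowels → unchanged [ʃ].
/k/ (between /ʃ/ and /u/) is in the target of rule 2 but the environment (before a front vowel) is not met → [k].
/u/ (between /k/ and /t/): no rule targets it → [u].
/t/ (word-final) is in the target of rule 3 but the environment (between two vowels) is not met → [t].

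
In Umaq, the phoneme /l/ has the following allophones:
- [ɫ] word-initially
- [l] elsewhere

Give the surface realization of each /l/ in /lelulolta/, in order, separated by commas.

[ɫ], [l], [l], [l]

Occurrence 1 (position 1): word-initially → [ɫ].
Occurrence 2 (position 3): no conditioning environment matches → elsewhere allophone [l].
Occurrence 3 (position 5): no conditioning environment matches → elsewhere allophone [l].
Occurrence 4 (position 7): no conditioning environment matches → elsewhere allophone [l].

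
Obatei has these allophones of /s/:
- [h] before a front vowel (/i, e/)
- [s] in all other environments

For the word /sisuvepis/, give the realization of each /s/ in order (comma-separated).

Occurrence 1 (position 1): before a front vowel (/i, e/) → [h].
Occurrence 2 (position 3): no conditioning environment matches → elsewhere allophone [s].
Occurrence 3 (position 9): no conditioning environment matches → elsewhere allophone [s].

[h], [s], [s]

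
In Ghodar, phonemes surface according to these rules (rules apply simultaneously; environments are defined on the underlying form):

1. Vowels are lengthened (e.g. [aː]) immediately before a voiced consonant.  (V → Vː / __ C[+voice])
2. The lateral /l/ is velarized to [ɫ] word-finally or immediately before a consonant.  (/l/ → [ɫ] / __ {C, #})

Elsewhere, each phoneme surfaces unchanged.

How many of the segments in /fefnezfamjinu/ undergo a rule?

Segments that undergo a rule: /e/ → [eː] (rule 1); /a/ → [aː] (rule 1); /i/ → [iː] (rule 1).
All other segments surface unchanged.

3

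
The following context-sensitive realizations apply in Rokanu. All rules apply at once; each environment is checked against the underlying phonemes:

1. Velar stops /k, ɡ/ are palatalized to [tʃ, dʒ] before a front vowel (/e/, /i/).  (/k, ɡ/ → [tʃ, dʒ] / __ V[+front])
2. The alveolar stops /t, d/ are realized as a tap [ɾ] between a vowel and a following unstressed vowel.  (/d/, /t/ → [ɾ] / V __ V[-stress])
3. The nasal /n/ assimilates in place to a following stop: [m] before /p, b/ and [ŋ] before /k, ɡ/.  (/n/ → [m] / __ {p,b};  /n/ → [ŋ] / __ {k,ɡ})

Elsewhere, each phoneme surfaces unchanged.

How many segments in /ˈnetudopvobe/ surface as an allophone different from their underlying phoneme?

2

Segments that undergo a rule: /t/ → [ɾ] (rule 2); /d/ → [ɾ] (rule 2).
All other segments surface unchanged.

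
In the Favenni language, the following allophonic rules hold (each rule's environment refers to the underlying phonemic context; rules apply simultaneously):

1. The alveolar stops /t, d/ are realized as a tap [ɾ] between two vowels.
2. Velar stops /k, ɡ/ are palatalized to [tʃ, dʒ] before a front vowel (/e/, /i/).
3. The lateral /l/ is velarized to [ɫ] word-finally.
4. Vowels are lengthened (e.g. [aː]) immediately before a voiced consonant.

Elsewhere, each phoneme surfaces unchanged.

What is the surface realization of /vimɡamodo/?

/i/ — between /v/ and /m/, before a voiced consonant — surfaces as [iː] (rule 4).
/ɡ/ (between /m/ and /a/): rule 2 targets it, but not before a front vowel → unchanged [ɡ].
/a/ meets the environment for rule 4 (before a voiced consonant) → [aː].
Rule 4 applies to /o/ (between /m/ and /d/: before a voiced consonant) → [oː].
/d/ meets the environment for rule 1 (between two vowels) → [ɾ].
/o/ (word-final) is in the target of rule 4 but the environment (before a voiced consonant) is not met → [o].

[viːmɡaːmoːɾo]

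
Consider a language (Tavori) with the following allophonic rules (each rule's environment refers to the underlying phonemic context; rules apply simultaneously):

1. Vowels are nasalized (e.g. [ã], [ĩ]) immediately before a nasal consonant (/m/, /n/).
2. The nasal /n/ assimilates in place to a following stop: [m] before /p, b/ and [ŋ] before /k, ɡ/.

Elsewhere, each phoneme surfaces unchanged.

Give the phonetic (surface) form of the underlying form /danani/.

Rule 1 applies to /a/ (between /d/ and /n/: before a nasal consonant) → [ã].
/n/ (between /a/ and /a/) is in the target of rule 2 but the environment (before a labial or velar stop) is not met → [n].
/a/ meets the environment for rule 1 (before a nasal consonant) → [ã].
/n/ (between /a/ and /i/) is in the target of rule 2 but the environment (before a labial or velar stop) is not met → [n].
/i/ — word-final; rule 1 does not apply here → [i].

[dãnãni]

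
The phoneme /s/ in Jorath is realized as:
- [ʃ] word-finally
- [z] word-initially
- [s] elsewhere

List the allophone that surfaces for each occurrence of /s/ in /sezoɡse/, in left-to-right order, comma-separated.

[z], [s]

Occurrence 1 (position 1): word-initially → [z].
Occurrence 2 (position 6): no conditioning environment matches → elsewhere allophone [s].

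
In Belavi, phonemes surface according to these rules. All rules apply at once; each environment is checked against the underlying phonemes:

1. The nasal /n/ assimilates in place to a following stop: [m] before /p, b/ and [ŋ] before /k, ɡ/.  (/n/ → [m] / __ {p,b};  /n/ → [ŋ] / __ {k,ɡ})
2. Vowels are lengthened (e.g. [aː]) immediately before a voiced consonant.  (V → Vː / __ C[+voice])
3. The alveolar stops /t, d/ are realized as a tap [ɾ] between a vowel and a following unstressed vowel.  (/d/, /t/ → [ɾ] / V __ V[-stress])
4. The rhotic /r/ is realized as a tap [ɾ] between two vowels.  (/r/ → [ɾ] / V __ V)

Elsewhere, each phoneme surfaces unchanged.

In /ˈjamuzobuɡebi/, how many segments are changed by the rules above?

Segments that undergo a rule: /a/ → [aː] (rule 2); /u/ → [uː] (rule 2); /o/ → [oː] (rule 2); /u/ → [uː] (rule 2); /e/ → [eː] (rule 2).
All other segments surface unchanged.

5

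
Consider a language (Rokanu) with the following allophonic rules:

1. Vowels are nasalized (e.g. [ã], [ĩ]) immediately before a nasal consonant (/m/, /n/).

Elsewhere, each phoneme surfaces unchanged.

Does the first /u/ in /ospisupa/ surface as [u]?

Yes

/u/ (between /s/ and /p/): rule 1 targets it, but not before a nasal consonant → unchanged [u].
The actual realization is [u], which matches [u].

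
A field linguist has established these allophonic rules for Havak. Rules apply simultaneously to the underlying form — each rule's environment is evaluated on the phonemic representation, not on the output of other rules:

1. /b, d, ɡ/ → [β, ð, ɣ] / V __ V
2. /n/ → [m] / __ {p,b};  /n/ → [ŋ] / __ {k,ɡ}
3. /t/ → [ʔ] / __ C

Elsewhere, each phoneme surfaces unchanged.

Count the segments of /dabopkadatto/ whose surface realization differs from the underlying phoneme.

3

Segments that undergo a rule: /b/ → [β] (rule 1); /d/ → [ð] (rule 1); /t/ → [ʔ] (rule 3).
All other segments surface unchanged.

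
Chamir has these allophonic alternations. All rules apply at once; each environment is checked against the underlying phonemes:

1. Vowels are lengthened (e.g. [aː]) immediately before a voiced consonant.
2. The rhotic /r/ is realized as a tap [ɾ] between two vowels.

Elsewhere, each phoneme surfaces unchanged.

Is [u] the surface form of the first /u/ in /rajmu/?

Yes

/u/ — word-final; rule 1 does not apply here → [u].
The actual realization is [u], which matches [u].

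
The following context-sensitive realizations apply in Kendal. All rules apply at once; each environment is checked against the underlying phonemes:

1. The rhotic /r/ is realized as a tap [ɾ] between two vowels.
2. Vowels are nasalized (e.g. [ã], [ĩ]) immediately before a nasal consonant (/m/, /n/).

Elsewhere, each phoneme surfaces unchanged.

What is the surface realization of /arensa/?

/a/ — word-initial; rule 2 does not apply here → [a].
/r/ (between /a/ and /e/) occurs between two vowels → [ɾ] by rule 1.
/e/ (between /r/ and /n/): before a nasal consonant, so rule 2 applies → [ẽ].
/n/ — not in any rule's target class → [n].
/s/ — not in any rule's target class → [s].
/a/ (word-final) is in the target of rule 2 but the environment (before a nasal consonant) is not met → [a].

[aɾẽnsa]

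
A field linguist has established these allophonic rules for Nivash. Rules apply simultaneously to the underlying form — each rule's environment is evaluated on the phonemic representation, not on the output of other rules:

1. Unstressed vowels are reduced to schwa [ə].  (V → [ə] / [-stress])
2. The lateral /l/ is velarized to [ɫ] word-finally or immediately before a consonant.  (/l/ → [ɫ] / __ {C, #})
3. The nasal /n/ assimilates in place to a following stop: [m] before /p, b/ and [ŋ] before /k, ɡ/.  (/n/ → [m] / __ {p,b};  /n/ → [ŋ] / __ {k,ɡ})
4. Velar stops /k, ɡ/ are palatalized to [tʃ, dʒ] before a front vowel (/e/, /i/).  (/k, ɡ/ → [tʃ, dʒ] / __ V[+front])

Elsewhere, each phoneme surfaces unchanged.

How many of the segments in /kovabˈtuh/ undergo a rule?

2

Segments that undergo a rule: /o/ → [ə] (rule 1); /a/ → [ə] (rule 1).
All other segments surface unchanged.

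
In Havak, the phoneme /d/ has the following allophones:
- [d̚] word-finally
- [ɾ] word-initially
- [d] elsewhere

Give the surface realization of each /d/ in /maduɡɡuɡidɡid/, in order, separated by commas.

[d], [d], [d̚]

Occurrence 1 (position 3): no conditioning environment matches → elsewhere allophone [d].
Occurrence 2 (position 10): no conditioning environment matches → elsewhere allophone [d].
Occurrence 3 (position 13): word-finally → [d̚].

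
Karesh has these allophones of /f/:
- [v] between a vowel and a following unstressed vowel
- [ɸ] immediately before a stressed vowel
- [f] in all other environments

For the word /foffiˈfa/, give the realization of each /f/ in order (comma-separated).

Occurrence 1 (position 1): no conditioning environment matches → elsewhere allophone [f].
Occurrence 2 (position 3): no conditioning environment matches → elsewhere allophone [f].
Occurrence 3 (position 4): no conditioning environment matches → elsewhere allophone [f].
Occurrence 4 (position 6): immediately before a stressed vowel → [ɸ].

[f], [f], [f], [ɸ]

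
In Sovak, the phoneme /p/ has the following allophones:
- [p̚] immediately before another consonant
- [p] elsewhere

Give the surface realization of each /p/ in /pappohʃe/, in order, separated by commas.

[p], [p̚], [p]

Occurrence 1 (position 1): no conditioning environment matches → elsewhere allophone [p].
Occurrence 2 (position 3): immediately before another consonant → [p̚].
Occurrence 3 (position 4): no conditioning environment matches → elsewhere allophone [p].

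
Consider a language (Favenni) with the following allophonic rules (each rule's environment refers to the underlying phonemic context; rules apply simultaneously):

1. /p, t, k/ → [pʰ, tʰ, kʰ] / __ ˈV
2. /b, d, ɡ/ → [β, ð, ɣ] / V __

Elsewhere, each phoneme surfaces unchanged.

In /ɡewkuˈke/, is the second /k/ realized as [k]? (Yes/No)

/k/ (between /u/ and /e/) occurs immediately before a stressed vowel → [kʰ] by rule 1.
The actual realization is [kʰ], not [k].

No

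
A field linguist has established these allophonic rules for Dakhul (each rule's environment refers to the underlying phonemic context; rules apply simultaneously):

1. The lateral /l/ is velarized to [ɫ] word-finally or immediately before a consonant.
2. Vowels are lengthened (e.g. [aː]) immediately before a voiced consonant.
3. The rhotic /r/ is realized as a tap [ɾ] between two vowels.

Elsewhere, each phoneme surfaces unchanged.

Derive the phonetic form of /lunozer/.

/l/ (word-initial) fails the environment for rule 1, so it stays [l].
/u/ meets the environment for rule 2 (before a voiced consonant) → [uː].
/n/ (between /u/ and /o/): no rule targets it → [n].
/o/ (between /n/ and /z/): before a voiced consonant, so rule 2 applies → [oː].
/z/ (between /o/ and /e/): no rule targets it → [z].
/e/ — between /z/ and /r/, before a voiced consonant — surfaces as [eː] (rule 2).
/r/ (word-final) fails the environment for rule 3, so it stays [r].

[luːnoːzeːr]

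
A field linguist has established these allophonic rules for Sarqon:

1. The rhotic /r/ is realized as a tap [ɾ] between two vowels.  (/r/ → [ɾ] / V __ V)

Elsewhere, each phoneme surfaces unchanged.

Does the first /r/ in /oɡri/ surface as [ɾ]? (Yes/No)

/r/ — between /ɡ/ and /i/; rule 1 does not apply here → [r].
The actual realization is [r], not [ɾ].

No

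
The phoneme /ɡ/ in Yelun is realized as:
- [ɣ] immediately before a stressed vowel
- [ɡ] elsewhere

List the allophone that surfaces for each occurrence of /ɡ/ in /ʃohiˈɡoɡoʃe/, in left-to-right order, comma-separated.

Occurrence 1 (position 5): immediately before a stressed vowel → [ɣ].
Occurrence 2 (position 7): no conditioning environment matches → elsewhere allophone [ɡ].

[ɣ], [ɡ]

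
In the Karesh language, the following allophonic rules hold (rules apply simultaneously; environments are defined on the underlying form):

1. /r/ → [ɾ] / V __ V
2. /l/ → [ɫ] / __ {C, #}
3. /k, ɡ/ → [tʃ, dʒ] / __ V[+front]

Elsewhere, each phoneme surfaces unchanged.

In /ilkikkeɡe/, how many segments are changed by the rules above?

4

Segments that undergo a rule: /l/ → [ɫ] (rule 2); /k/ → [tʃ] (rule 3); /k/ → [tʃ] (rule 3); /ɡ/ → [dʒ] (rule 3).
All other segments surface unchanged.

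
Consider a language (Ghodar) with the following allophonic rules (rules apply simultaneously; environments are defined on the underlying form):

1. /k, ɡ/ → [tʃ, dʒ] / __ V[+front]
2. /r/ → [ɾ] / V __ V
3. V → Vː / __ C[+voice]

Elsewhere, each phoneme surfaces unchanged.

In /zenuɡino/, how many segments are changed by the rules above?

4

Segments that undergo a rule: /e/ → [eː] (rule 3); /u/ → [uː] (rule 3); /ɡ/ → [dʒ] (rule 1); /i/ → [iː] (rule 3).
All other segments surface unchanged.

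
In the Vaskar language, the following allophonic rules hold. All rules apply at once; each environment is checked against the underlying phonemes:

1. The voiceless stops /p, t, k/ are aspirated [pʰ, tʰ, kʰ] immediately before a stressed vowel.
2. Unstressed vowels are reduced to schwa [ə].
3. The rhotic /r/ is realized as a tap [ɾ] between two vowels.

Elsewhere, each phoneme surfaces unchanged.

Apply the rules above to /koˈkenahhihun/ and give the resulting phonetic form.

/k/ (word-initial): rule 1 targets it, but not immediately before a stressed vowel → unchanged [k].
Rule 2 applies to /o/ (between /k/ and /k/: in an unstressed syllable) → [ə].
/k/ (between /o/ and /e/) occurs immediately before a stressed vowel → [kʰ] by rule 1.
/e/ (between /k/ and /n/) is in the target of rule 2 but the environment (in an unstressed syllable) is not met → [e].
/n/ (between /e/ and /a/) is unaffected → [n].
/a/ (between /n/ and /h/) occurs in an unstressed syllable → [ə] by rule 2.
/h/ stays [h].
/h/ — not in any rule's target class → [h].
/i/ — between /h/ and /h/, in an unstressed syllable — surfaces as [ə] (rule 2).
/h/ — not in any rule's target class → [h].
/u/ (between /h/ and /n/) occurs in an unstressed syllable → [ə] by rule 2.
/n/ (word-final) is unaffected → [n].

[kəˈkʰenəhhəhən]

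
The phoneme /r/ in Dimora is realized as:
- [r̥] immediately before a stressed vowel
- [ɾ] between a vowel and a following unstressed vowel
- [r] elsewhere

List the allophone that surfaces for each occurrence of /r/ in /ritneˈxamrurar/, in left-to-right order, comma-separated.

Occurrence 1 (position 1): no conditioning environment matches → elsewhere allophone [r].
Occurrence 2 (position 9): no conditioning environment matches → elsewhere allophone [r].
Occurrence 3 (position 11): between a vowel and a following unstressed vowel → [ɾ].
Occurrence 4 (position 13): no conditioning environment matches → elsewhere allophone [r].

[r], [r], [ɾ], [r]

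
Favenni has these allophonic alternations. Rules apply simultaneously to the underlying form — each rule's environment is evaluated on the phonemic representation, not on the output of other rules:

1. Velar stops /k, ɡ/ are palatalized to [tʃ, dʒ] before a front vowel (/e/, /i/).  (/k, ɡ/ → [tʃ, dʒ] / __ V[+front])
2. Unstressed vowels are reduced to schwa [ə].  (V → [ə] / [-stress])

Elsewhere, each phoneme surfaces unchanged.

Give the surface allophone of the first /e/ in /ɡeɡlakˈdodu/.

[ə]

/e/ — between /ɡ/ and /ɡ/, in an unstressed syllable — surfaces as [ə] (rule 2).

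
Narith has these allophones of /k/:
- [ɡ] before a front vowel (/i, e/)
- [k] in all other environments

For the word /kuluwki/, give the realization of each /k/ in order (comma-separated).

[k], [ɡ]

Occurrence 1 (position 1): no conditioning environment matches → elsewhere allophone [k].
Occurrence 2 (position 6): before a front vowel (/i, e/) → [ɡ].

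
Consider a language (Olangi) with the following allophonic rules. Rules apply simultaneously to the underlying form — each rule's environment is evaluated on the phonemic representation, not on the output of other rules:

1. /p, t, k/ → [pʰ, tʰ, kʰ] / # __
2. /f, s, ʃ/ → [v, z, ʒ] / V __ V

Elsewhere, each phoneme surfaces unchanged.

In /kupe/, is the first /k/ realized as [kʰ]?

Yes

/k/ (word-initial) occurs word-initially → [kʰ] by rule 1.
The actual realization is [kʰ], which matches [kʰ].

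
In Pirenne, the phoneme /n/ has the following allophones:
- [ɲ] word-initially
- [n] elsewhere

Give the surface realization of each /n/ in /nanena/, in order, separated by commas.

[ɲ], [n], [n]

Occurrence 1 (position 1): word-initially → [ɲ].
Occurrence 2 (position 3): no conditioning environment matches → elsewhere allophone [n].
Occurrence 3 (position 5): no conditioning environment matches → elsewhere allophone [n].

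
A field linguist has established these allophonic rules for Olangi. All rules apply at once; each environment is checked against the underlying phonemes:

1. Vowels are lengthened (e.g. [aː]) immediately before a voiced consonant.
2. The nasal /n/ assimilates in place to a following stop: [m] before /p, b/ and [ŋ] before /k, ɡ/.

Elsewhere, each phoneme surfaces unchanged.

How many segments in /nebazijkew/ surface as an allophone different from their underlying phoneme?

4

Segments that undergo a rule: /e/ → [eː] (rule 1); /a/ → [aː] (rule 1); /i/ → [iː] (rule 1); /e/ → [eː] (rule 1).
All other segments surface unchanged.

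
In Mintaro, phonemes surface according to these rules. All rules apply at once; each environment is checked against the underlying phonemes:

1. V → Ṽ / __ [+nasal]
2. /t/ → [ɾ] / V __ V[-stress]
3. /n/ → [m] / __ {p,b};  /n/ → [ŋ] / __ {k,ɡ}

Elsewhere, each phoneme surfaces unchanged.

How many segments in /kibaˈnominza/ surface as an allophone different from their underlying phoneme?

3

Segments that undergo a rule: /a/ → [ã] (rule 1); /o/ → [õ] (rule 1); /i/ → [ĩ] (rule 1).
All other segments surface unchanged.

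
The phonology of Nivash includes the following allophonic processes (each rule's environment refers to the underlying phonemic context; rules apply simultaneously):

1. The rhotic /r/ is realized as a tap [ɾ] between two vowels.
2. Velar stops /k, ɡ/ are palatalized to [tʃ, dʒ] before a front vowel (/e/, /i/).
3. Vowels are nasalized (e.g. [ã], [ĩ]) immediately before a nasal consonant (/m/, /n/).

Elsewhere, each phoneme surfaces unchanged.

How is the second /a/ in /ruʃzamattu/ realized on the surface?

/a/ (between /m/ and /t/): rule 3 targets it, but not before a nasal consonant → unchanged [a].

[a]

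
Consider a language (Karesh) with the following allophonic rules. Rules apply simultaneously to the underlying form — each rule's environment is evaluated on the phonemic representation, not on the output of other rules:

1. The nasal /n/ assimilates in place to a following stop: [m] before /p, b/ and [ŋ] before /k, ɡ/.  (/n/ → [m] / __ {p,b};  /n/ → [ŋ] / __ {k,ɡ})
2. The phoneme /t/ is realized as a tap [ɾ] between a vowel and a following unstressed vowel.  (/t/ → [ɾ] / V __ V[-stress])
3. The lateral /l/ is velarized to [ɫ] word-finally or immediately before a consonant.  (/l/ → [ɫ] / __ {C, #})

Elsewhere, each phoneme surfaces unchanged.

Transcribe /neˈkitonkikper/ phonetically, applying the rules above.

[neˈkiɾoŋkikper]

/n/ (word-initial): rule 1 targets it, but not before a labial or velar stop → unchanged [n].
/e/ (between /n/ and /k/) is unaffected → [e].
/k/ stays [k].
/i/ (between /k/ and /t/) is unaffected → [i].
/t/ (between /i/ and /o/): between a vowel and a following unstressed vowel, so rule 2 applies → [ɾ].
/o/ (between /t/ and /n/): no rule targets it → [o].
Rule 1 applies to /n/ (between /o/ and /k/: before a labial or velar stop) → [ŋ].
/k/ (between /n/ and /i/) is unaffected → [k].
/i/ (between /k/ and /k/) is unaffected → [i].
/k/ (between /i/ and /p/) is unaffected → [k].
/p/ stays [p].
/e/ — not in any rule's target class → [e].
/r/ (word-final): no rule targets it → [r].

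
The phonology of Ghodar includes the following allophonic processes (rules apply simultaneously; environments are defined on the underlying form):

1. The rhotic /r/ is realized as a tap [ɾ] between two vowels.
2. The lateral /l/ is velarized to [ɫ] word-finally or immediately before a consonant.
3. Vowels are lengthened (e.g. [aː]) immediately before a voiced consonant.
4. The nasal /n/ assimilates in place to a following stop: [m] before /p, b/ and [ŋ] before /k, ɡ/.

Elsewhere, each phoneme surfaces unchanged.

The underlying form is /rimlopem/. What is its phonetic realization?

[riːmlopeːm]

/r/ (word-initial) fails the environment for rule 1, so it stays [r].
Rule 3 applies to /i/ (between /r/ and /m/: before a voiced consonant) → [iː].
/m/ — not in any rule's target class → [m].
/l/ — between /m/ and /o/; rule 2 does not apply here → [l].
/o/ (between /l/ and /p/) fails the environment for rule 3, so it stays [o].
/p/ stays [p].
Rule 3 applies to /e/ (between /p/ and /m/: before a voiced consonant) → [eː].
/m/ — not in any rule's target class → [m].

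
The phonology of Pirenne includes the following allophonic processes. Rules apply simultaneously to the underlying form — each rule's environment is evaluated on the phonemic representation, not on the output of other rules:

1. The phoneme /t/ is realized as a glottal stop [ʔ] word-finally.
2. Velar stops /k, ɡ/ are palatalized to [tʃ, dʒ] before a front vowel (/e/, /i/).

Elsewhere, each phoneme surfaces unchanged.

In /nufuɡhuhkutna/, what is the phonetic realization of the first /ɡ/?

[ɡ]

/ɡ/ (between /u/ and /h/) fails the environment for rule 2, so it stays [ɡ].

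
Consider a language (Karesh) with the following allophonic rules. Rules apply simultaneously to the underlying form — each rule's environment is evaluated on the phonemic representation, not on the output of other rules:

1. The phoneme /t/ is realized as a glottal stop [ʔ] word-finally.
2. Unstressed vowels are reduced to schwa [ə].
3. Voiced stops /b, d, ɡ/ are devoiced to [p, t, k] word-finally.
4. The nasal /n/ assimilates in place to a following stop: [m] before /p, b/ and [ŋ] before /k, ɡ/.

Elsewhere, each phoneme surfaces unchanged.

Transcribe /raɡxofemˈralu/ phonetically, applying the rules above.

[rəɡxəfəmˈralə]

/r/ (word-initial) is unaffected → [r].
/a/ (between /r/ and /ɡ/): in an unstressed syllable, so rule 2 applies → [ə].
/ɡ/ (between /a/ and /x/) fails the environment for rule 3, so it stays [ɡ].
/x/ (between /ɡ/ and /o/) is unaffected → [x].
/o/ (between /x/ and /f/) occurs in an unstressed syllable → [ə] by rule 2.
/f/ stays [f].
Rule 2 applies to /e/ (between /f/ and /m/: in an unstressed syllable) → [ə].
/m/ (between /e/ and /r/): no rule targets it → [m].
/r/ (between /m/ and /a/): no rule targets it → [r].
/a/ (between /r/ and /l/) fails the environment for rule 2, so it stays [a].
/l/ — not in any rule's target class → [l].
Rule 2 applies to /u/ (word-final: in an unstressed syllable) → [ə].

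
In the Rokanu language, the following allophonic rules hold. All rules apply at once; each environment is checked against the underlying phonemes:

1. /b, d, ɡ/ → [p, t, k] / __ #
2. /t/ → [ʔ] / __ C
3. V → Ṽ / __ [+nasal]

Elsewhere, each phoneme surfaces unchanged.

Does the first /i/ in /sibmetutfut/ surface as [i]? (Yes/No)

/i/ (between /s/ and /b/) is in the target of rule 3 but the environment (before a nasal consonant) is not met → [i].
The actual realization is [i], which matches [i].

Yes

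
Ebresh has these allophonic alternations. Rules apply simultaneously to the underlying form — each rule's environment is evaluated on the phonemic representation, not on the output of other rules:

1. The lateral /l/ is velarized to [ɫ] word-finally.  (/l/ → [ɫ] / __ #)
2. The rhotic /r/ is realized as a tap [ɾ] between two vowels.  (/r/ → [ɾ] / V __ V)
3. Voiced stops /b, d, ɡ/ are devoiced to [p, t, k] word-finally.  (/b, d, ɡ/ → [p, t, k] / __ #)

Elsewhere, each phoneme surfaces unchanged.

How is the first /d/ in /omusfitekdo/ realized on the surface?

[d]

/d/ (between /k/ and /o/) is in the target of rule 3 but the environment (word-finally) is not met → [d].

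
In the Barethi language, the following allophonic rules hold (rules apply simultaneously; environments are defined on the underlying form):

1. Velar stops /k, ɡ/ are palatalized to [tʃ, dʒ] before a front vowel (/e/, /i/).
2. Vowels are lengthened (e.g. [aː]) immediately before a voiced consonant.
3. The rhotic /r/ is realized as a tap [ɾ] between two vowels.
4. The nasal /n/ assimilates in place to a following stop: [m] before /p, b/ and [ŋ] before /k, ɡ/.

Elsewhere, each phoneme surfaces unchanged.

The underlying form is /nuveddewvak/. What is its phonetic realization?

[nuːveːddeːwvak]

/n/ (word-initial) is in the target of rule 4 but the environment (before a labial or velar stop) is not met → [n].
/u/ (between /n/ and /v/): before a voiced consonant, so rule 2 applies → [uː].
/v/ (between /u/ and /e/): no rule targets it → [v].
/e/ (between /v/ and /d/) occurs before a voiced consonant → [eː] by rule 2.
/d/ — not in any rule's target class → [d].
/d/ (between /d/ and /e/) is unaffected → [d].
/e/ (between /d/ and /w/) occurs before a voiced consonant → [eː] by rule 2.
/w/ stays [w].
/v/ stays [v].
/a/ — between /v/ and /k/; rule 2 does not apply here → [a].
/k/ (word-final) fails the environment for rule 1, so it stays [k].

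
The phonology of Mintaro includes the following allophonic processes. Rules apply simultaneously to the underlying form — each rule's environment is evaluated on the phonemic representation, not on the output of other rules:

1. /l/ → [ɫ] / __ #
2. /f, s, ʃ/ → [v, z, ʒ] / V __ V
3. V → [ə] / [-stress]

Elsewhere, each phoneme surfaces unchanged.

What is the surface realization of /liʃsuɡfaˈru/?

/l/ (word-initial) is in the target of rule 1 but the environment (word-finally) is not met → [l].
/i/ meets the environment for rule 3 (in an unstressed syllable) → [ə].
/ʃ/ (between /i/ and /s/) fails the environment for rule 2, so it stays [ʃ].
/s/ (between /ʃ/ and /u/) is in the target of rule 2 but the environment (between two vowels) is not met → [s].
/u/ (between /s/ and /ɡ/) occurs in an unstressed syllable → [ə] by rule 3.
/ɡ/ — not in any rule's target class → [ɡ].
/f/ (between /ɡ/ and /a/) fails the environment for rule 2, so it stays [f].
Rule 3 applies to /a/ (between /f/ and /r/: in an unstressed syllable) → [ə].
/r/ (between /a/ and /u/): no rule targets it → [r].
/u/ (word-final) is in the target of rule 3 but the environment (in an unstressed syllable) is not met → [u].

[ləʃsəɡfəˈru]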